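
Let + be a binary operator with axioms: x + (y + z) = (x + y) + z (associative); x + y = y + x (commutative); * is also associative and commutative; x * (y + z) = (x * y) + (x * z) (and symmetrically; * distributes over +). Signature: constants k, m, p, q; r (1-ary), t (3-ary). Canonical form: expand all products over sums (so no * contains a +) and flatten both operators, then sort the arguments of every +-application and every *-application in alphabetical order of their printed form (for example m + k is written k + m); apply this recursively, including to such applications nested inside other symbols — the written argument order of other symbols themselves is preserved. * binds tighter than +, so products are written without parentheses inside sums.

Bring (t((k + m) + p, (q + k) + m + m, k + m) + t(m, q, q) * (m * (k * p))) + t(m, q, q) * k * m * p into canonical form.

Merge nested applications:  t(k + m + p, k + m + m + q, k + m) + k * m * p * t(m, q, q) + k * m * p * t(m, q, q)
Sort:  k * m * p * t(m, q, q) + k * m * p * t(m, q, q) + t(k + m + p, k + m + m + q, k + m)

Answer: k * m * p * t(m, q, q) + k * m * p * t(m, q, q) + t(k + m + p, k + m + m + q, k + m)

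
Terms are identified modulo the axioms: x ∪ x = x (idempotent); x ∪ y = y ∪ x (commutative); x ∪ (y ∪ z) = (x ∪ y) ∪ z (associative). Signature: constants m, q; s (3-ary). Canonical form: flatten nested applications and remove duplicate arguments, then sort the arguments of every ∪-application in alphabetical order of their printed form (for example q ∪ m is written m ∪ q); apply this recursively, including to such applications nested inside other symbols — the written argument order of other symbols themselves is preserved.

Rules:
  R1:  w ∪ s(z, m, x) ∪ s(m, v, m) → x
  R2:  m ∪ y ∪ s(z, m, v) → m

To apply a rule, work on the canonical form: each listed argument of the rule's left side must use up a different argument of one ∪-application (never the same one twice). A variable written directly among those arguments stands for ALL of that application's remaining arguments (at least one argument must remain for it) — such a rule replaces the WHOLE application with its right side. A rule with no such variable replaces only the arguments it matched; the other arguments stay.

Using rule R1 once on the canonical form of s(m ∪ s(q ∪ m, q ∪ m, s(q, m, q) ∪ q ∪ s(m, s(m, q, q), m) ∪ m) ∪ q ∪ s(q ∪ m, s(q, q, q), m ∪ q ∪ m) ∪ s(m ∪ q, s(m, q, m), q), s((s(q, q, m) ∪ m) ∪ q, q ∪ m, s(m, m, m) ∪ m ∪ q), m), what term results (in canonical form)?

Canonical form:  s(m ∪ q ∪ s(m ∪ q, m ∪ q, m ∪ q ∪ s(m, s(m, q, q), m) ∪ s(q, m, q)) ∪ s(m ∪ q, s(m, q, m), q) ∪ s(m ∪ q, s(q, q, q), m ∪ q), s(m ∪ q ∪ s(q, q, m), m ∪ q, m ∪ q ∪ s(m, m, m)), m)
Match R1:  consume s(m, s(m, q, q), m), s(q, m, q);  v := s(m, q, q), w := m ∪ q, x := q, z := q
The variable takes the whole remainder — replace the entire application.
Result:  s(m ∪ q ∪ s(m ∪ q, m ∪ q, q) ∪ s(m ∪ q, s(m, q, m), q) ∪ s(m ∪ q, s(q, q, q), m ∪ q), s(m ∪ q ∪ s(q, q, m), m ∪ q, m ∪ q ∪ s(m, m, m)), m)

Answer: s(m ∪ q ∪ s(m ∪ q, m ∪ q, q) ∪ s(m ∪ q, s(m, q, m), q) ∪ s(m ∪ q, s(q, q, q), m ∪ q), s(m ∪ q ∪ s(q, q, m), m ∪ q, m ∪ q ∪ s(m, m, m)), m)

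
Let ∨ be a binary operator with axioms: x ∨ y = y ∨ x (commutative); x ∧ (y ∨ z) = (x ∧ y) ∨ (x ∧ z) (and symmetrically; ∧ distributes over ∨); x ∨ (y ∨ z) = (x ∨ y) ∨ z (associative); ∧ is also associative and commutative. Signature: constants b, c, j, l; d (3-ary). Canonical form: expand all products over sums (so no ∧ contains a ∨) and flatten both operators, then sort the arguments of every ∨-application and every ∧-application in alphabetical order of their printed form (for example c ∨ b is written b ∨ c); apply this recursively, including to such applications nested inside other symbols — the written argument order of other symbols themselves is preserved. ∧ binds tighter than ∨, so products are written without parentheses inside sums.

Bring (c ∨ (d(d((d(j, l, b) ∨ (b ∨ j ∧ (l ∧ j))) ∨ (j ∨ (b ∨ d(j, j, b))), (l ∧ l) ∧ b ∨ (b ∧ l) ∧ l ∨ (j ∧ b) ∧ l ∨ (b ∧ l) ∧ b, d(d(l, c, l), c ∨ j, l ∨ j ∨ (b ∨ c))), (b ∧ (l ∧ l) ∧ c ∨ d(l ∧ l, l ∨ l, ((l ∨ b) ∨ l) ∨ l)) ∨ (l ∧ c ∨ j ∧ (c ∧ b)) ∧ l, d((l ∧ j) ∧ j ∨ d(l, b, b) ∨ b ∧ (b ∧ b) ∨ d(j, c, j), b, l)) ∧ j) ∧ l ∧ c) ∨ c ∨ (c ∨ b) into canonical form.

Expand:  c ∨ c ∧ d(d(b ∨ b ∨ d(j, j, b) ∨ d(j, l, b) ∨ j ∨ j ∧ j ∧ l, b ∧ b ∧ l ∨ b ∧ j ∧ l ∨ b ∧ l ∧ l ∨ b ∧ l ∧ l, d(d(l, c, l), c ∨ j, b ∨ c ∨ j ∨ l)), b ∧ c ∧ j ∧ l ∨ b ∧ c ∧ l ∧ l ∨ c ∧ l ∧ l ∨ d(l ∧ l, l ∨ l, b ∨ l ∨ l ∨ l), d(b ∧ b ∧ b ∨ d(j, c, j) ∨ d(l, b, b) ∨ j ∧ j ∧ l, b, l)) ∧ j ∧ l ∨ c ∨ c ∨ b
Sort arguments:  b ∨ c ∨ c ∨ c ∨ c ∧ d(d(b ∨ b ∨ d(j, j, b) ∨ d(j, l, b) ∨ j ∨ j ∧ j ∧ l, b ∧ b ∧ l ∨ b ∧ j ∧ l ∨ b ∧ l ∧ l ∨ b ∧ l ∧ l, d(d(l, c, l), c ∨ j, b ∨ c ∨ j ∨ l)), b ∧ c ∧ j ∧ l ∨ b ∧ c ∧ l ∧ l ∨ c ∧ l ∧ l ∨ d(l ∧ l, l ∨ l, b ∨ l ∨ l ∨ l), d(b ∧ b ∧ b ∨ d(j, c, j) ∨ d(l, b, b) ∨ j ∧ j ∧ l, b, l)) ∧ j ∧ l

Answer: b ∨ c ∨ c ∨ c ∨ c ∧ d(d(b ∨ b ∨ d(j, j, b) ∨ d(j, l, b) ∨ j ∨ j ∧ j ∧ l, b ∧ b ∧ l ∨ b ∧ j ∧ l ∨ b ∧ l ∧ l ∨ b ∧ l ∧ l, d(d(l, c, l), c ∨ j, b ∨ c ∨ j ∨ l)), b ∧ c ∧ j ∧ l ∨ b ∧ c ∧ l ∧ l ∨ c ∧ l ∧ l ∨ d(l ∧ l, l ∨ l, b ∨ l ∨ l ∨ l), d(b ∧ b ∧ b ∨ d(j, c, j) ∨ d(l, b, b) ∨ j ∧ j ∧ l, b, l)) ∧ j ∧ l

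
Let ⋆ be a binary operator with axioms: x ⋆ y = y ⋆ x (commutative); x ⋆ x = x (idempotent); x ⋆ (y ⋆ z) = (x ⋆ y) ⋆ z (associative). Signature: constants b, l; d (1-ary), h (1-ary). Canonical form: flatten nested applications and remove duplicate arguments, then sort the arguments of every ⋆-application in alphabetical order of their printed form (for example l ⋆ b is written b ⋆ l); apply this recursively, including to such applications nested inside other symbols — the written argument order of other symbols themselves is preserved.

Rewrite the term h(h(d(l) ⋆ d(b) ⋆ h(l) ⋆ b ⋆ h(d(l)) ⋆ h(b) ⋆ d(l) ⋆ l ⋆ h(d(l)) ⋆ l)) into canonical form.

Answer: h(h(b ⋆ d(b) ⋆ d(l) ⋆ h(b) ⋆ h(d(l)) ⋆ h(l) ⋆ l))

Derivation:
Focus inside:  d(l) ⋆ d(b) ⋆ h(l) ⋆ b ⋆ h(d(l)) ⋆ h(b) ⋆ d(l) ⋆ l ⋆ h(d(l)) ⋆ l
Deduplicate:  drop duplicate d(l), h(d(l)), l
Order the arguments:  b ⋆ d(b) ⋆ d(l) ⋆ h(b) ⋆ h(d(l)) ⋆ h(l) ⋆ l
Put back:  h(h(b ⋆ d(b) ⋆ d(l) ⋆ h(b) ⋆ h(d(l)) ⋆ h(l) ⋆ l))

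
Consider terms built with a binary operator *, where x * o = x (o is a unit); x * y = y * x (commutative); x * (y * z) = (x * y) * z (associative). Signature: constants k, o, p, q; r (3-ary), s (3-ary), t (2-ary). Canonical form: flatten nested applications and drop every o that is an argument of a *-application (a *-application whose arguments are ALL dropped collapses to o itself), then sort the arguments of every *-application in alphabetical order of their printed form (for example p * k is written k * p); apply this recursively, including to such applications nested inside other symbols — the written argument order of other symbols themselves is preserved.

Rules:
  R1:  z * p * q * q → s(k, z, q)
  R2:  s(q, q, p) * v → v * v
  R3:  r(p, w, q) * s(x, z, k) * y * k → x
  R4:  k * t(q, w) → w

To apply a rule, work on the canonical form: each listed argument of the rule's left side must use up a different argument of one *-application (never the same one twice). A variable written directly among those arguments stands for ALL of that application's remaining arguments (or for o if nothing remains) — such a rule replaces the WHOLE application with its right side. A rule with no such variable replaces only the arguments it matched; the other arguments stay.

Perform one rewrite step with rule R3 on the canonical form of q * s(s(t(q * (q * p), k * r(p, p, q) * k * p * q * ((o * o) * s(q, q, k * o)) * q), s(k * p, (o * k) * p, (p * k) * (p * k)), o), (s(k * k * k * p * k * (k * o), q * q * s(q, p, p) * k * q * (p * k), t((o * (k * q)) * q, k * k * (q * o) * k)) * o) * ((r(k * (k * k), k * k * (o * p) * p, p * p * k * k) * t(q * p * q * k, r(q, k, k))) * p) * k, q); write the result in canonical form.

Canonical form:  q * s(s(t(p * q * q, k * k * p * q * q * r(p, p, q) * s(q, q, k)), s(k * p, k * p, k * k * p * p), o), k * p * r(k * k * k, k * k * p * p, k * k * p * p) * s(k * k * k * k * k * p, k * k * p * q * q * q * s(q, p, p), t(k * q * q, k * k * k * q)) * t(k * p * q * q, r(q, k, k)), q)
Apply R3:  consuming k, r(p, p, q), s(q, q, k);  w := p, x := q, y := k * p * q * q, z := q
The extension variable absorbs all remaining arguments, so the whole application is rewritten.
Result:  q * s(s(t(p * q * q, q), s(k * p, k * p, k * k * p * p), o), k * p * r(k * k * k, k * k * p * p, k * k * p * p) * s(k * k * k * k * k * p, k * k * p * q * q * q * s(q, p, p), t(k * q * q, k * k * k * q)) * t(k * p * q * q, r(q, k, k)), q)

Answer: q * s(s(t(p * q * q, q), s(k * p, k * p, k * k * p * p), o), k * p * r(k * k * k, k * k * p * p, k * k * p * p) * s(k * k * k * k * k * p, k * k * p * q * q * q * s(q, p, p), t(k * q * q, k * k * k * q)) * t(k * p * q * q, r(q, k, k)), q)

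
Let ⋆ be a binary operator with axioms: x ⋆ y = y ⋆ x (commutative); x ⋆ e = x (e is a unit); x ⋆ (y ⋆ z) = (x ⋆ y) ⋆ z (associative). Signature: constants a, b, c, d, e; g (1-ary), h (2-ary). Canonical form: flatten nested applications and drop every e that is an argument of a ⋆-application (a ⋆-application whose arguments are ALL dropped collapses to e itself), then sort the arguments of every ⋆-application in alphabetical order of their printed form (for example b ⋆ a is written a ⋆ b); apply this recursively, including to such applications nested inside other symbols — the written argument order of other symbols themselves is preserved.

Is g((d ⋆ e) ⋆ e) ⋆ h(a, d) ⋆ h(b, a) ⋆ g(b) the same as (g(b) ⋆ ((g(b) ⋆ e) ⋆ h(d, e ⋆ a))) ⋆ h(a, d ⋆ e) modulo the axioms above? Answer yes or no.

Answer: no — g(b) ⋆ g(d) ⋆ h(a, d) ⋆ h(b, a) vs g(b) ⋆ g(b) ⋆ h(a, d) ⋆ h(d, a)

Derivation:
Left:  g((d ⋆ e) ⋆ e) ⋆ h(a, d) ⋆ h(b, a) ⋆ g(b)
  Inside:  g((d ⋆ e) ⋆ e)  →  g(d)
  Sort arguments:  g(b) ⋆ g(d) ⋆ h(a, d) ⋆ h(b, a)
Right:  (g(b) ⋆ ((g(b) ⋆ e) ⋆ h(d, e ⋆ a))) ⋆ h(a, d ⋆ e)
  Merge nested applications:  g(b) ⋆ g(b) ⋆ e ⋆ h(d, e ⋆ a) ⋆ h(a, d ⋆ e)
  Simplify inside:  h(d, e ⋆ a)  →  h(d, a)
  Canonicalize subterm:  h(a, d ⋆ e)  →  h(a, d)
  Units out:  drop e
  Sort:  g(b) ⋆ g(b) ⋆ h(a, d) ⋆ h(d, a)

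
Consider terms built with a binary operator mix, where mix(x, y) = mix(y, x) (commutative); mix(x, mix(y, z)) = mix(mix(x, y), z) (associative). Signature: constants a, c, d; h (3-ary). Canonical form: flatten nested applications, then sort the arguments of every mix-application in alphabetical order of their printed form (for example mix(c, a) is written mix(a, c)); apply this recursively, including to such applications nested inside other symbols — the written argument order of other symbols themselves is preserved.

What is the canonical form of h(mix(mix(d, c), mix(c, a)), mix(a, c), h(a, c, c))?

Answer: h(mix(a, c, c, d), mix(a, c), h(a, c, c))

Derivation:
Descend into:  mix(mix(d, c), mix(c, a))
Un-nest:  mix(d, c, c, a)
Sort:  mix(a, c, c, d)
Reassemble:  h(mix(a, c, c, d), mix(a, c), h(a, c, c))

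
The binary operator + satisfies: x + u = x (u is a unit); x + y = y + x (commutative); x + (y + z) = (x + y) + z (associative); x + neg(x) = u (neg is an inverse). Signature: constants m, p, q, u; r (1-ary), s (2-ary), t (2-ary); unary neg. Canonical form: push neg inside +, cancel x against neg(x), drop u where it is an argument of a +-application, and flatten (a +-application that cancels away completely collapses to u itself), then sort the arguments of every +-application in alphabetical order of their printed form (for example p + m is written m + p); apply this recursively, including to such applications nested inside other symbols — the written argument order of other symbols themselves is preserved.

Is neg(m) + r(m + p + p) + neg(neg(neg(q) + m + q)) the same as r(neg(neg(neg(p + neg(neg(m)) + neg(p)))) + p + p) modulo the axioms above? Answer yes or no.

Left:  neg(m) + r(m + p + p) + neg(neg(neg(q) + m + q))
  Push neg inside:  distribute neg over + and collapse double neg
  Cancel inverse pairs:  m cancels; q cancels
  Collect:  r(m + p + p)
Right:  r(neg(neg(neg(p + neg(neg(m)) + neg(p)))) + p + p)
  Focus inside:  neg(neg(neg(p + neg(neg(m)) + neg(p)))) + p + p
  Push neg inside:  distribute neg over + and collapse double neg
  Collect:  p + p + neg(m)
  Sort arguments:  neg(m) + p + p
  Put back:  r(neg(m) + p + p)

Answer: no — r(m + p + p) vs r(neg(m) + p + p)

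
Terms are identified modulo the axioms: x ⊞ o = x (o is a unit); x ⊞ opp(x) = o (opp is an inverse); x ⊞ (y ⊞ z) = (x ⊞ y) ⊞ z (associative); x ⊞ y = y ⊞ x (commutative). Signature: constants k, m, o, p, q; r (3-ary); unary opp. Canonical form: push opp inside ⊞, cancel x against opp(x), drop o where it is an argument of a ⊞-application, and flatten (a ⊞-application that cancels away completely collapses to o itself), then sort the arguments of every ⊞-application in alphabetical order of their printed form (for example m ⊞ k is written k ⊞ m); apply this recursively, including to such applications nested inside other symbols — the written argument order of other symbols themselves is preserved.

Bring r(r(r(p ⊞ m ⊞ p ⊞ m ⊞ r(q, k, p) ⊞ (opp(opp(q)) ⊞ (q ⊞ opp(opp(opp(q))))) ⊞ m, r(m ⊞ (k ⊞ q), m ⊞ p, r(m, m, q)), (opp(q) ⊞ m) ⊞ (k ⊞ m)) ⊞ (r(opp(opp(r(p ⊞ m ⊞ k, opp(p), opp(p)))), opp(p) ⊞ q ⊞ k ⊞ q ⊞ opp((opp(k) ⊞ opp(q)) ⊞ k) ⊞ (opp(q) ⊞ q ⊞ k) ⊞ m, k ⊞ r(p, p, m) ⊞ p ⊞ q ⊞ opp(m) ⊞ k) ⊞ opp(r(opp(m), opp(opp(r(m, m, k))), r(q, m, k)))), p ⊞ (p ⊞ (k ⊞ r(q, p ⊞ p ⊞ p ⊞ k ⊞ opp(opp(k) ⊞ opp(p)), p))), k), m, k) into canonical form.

Answer: r(r(opp(r(opp(m), r(m, m, k), r(q, m, k))) ⊞ r(m ⊞ m ⊞ m ⊞ p ⊞ p ⊞ q ⊞ r(q, k, p), r(k ⊞ m ⊞ q, m ⊞ p, r(m, m, q)), k ⊞ m ⊞ m ⊞ opp(q)) ⊞ r(r(k ⊞ m ⊞ p, opp(p), opp(p)), k ⊞ k ⊞ m ⊞ opp(p) ⊞ q ⊞ q ⊞ q, k ⊞ k ⊞ opp(m) ⊞ p ⊞ q ⊞ r(p, p, m)), k ⊞ p ⊞ p ⊞ r(q, k ⊞ k ⊞ p ⊞ p ⊞ p ⊞ p, p), k), m, k)

Derivation:
Descend into:  r(p ⊞ m ⊞ p ⊞ m ⊞ r(q, k, p) ⊞ (opp(opp(q)) ⊞ (q ⊞ opp(opp(opp(q))))) ⊞ m, r(m ⊞ (k ⊞ q), m ⊞ p, r(m, m, q)), (opp(q) ⊞ m) ⊞ (k ⊞ m)) ⊞ (r(opp(opp(r(p ⊞ m ⊞ k, opp(p), opp(p)))), opp(p) ⊞ q ⊞ k ⊞ q ⊞ opp((opp(k) ⊞ opp(q)) ⊞ k) ⊞ (opp(q) ⊞ q ⊞ k) ⊞ m, k ⊞ r(p, p, m) ⊞ p ⊞ q ⊞ opp(m) ⊞ k) ⊞ opp(r(opp(m), opp(opp(r(m, m, k))), r(q, m, k))))
Push opp inside:  distribute opp over ⊞ and collapse double opp
Collect:  r(m ⊞ m ⊞ m ⊞ p ⊞ p ⊞ q ⊞ r(q, k, p), r(k ⊞ m ⊞ q, m ⊞ p, r(m, m, q)), k ⊞ m ⊞ m ⊞ opp(q)) ⊞ r(r(k ⊞ m ⊞ p, opp(p), opp(p)), k ⊞ k ⊞ m ⊞ opp(p) ⊞ q ⊞ q ⊞ q, k ⊞ k ⊞ opp(m) ⊞ p ⊞ q ⊞ r(p, p, m)) ⊞ opp(r(opp(m), r(m, m, k), r(q, m, k)))
Sort:  opp(r(opp(m), r(m, m, k), r(q, m, k))) ⊞ r(m ⊞ m ⊞ m ⊞ p ⊞ p ⊞ q ⊞ r(q, k, p), r(k ⊞ m ⊞ q, m ⊞ p, r(m, m, q)), k ⊞ m ⊞ m ⊞ opp(q)) ⊞ r(r(k ⊞ m ⊞ p, opp(p), opp(p)), k ⊞ k ⊞ m ⊞ opp(p) ⊞ q ⊞ q ⊞ q, k ⊞ k ⊞ opp(m) ⊞ p ⊞ q ⊞ r(p, p, m))
Rebuild:  r(r(opp(r(opp(m), r(m, m, k), r(q, m, k))) ⊞ r(m ⊞ m ⊞ m ⊞ p ⊞ p ⊞ q ⊞ r(q, k, p), r(k ⊞ m ⊞ q, m ⊞ p, r(m, m, q)), k ⊞ m ⊞ m ⊞ opp(q)) ⊞ r(r(k ⊞ m ⊞ p, opp(p), opp(p)), k ⊞ k ⊞ m ⊞ opp(p) ⊞ q ⊞ q ⊞ q, k ⊞ k ⊞ opp(m) ⊞ p ⊞ q ⊞ r(p, p, m)), k ⊞ p ⊞ p ⊞ r(q, k ⊞ k ⊞ p ⊞ p ⊞ p ⊞ p, p), k), m, k)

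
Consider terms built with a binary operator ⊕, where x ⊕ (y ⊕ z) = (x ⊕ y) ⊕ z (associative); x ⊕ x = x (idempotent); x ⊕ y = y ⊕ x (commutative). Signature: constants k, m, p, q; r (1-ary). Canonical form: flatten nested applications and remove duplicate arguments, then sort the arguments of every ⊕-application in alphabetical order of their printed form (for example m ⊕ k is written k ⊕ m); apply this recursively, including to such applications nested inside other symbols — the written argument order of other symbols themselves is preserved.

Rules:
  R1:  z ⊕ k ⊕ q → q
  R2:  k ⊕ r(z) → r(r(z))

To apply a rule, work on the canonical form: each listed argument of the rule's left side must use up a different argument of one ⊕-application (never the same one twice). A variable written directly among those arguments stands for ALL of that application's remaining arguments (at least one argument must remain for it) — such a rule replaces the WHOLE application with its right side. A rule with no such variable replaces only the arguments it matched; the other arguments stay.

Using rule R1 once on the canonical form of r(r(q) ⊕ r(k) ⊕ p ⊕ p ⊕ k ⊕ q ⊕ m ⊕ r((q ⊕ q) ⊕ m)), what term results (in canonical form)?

Answer: r(q)

Derivation:
Canonical form:  r(k ⊕ m ⊕ p ⊕ q ⊕ r(k) ⊕ r(m ⊕ q) ⊕ r(q))
Apply R1:  consuming k, q;  z := m ⊕ p ⊕ r(k) ⊕ r(m ⊕ q) ⊕ r(q)
The variable takes the whole remainder — replace the entire application.
Result:  r(q)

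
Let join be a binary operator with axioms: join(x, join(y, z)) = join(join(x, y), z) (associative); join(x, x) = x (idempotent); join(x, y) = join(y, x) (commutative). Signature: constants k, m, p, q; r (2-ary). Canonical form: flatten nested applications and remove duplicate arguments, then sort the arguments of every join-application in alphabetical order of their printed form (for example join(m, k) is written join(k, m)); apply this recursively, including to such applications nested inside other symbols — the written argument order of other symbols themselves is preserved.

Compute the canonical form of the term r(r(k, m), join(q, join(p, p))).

Answer: r(r(k, m), join(p, q))

Derivation:
Descend into:  join(q, join(p, p))
Merge nested applications:  join(q, p, p)
Drop duplicates:  drop duplicate p
Order the arguments:  join(p, q)
Put back:  r(r(k, m), join(p, q))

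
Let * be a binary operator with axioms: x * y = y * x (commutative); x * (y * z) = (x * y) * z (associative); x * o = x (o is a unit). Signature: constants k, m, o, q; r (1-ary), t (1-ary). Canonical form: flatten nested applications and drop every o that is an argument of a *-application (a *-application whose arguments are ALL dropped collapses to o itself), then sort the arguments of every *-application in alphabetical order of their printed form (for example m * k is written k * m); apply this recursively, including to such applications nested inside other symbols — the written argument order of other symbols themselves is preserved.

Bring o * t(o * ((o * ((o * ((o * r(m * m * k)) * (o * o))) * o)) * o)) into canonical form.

Inside:  t(o * ((o * ((o * ((o * r(m * m * k)) * (o * o))) * o)) * o))  →  t(r(k * m * m))
Units out:  drop o
Order the arguments:  t(r(k * m * m))

Answer: t(r(k * m * m))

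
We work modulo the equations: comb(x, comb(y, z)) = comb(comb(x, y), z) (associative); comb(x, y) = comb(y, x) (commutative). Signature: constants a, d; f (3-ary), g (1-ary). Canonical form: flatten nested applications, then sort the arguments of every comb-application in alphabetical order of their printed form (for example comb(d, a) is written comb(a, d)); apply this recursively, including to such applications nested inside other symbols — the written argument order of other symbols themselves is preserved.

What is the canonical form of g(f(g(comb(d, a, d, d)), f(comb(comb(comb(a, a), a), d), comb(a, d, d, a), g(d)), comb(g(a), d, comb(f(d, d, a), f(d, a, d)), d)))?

Descend into:  comb(g(a), d, comb(f(d, d, a), f(d, a, d)), d)
Un-nest:  comb(g(a), d, f(d, d, a), f(d, a, d), d)
Sort arguments:  comb(d, d, f(d, a, d), f(d, d, a), g(a))
Put back:  g(f(g(comb(a, d, d, d)), f(comb(a, a, a, d), comb(a, a, d, d), g(d)), comb(d, d, f(d, a, d), f(d, d, a), g(a))))

Answer: g(f(g(comb(a, d, d, d)), f(comb(a, a, a, d), comb(a, a, d, d), g(d)), comb(d, d, f(d, a, d), f(d, d, a), g(a))))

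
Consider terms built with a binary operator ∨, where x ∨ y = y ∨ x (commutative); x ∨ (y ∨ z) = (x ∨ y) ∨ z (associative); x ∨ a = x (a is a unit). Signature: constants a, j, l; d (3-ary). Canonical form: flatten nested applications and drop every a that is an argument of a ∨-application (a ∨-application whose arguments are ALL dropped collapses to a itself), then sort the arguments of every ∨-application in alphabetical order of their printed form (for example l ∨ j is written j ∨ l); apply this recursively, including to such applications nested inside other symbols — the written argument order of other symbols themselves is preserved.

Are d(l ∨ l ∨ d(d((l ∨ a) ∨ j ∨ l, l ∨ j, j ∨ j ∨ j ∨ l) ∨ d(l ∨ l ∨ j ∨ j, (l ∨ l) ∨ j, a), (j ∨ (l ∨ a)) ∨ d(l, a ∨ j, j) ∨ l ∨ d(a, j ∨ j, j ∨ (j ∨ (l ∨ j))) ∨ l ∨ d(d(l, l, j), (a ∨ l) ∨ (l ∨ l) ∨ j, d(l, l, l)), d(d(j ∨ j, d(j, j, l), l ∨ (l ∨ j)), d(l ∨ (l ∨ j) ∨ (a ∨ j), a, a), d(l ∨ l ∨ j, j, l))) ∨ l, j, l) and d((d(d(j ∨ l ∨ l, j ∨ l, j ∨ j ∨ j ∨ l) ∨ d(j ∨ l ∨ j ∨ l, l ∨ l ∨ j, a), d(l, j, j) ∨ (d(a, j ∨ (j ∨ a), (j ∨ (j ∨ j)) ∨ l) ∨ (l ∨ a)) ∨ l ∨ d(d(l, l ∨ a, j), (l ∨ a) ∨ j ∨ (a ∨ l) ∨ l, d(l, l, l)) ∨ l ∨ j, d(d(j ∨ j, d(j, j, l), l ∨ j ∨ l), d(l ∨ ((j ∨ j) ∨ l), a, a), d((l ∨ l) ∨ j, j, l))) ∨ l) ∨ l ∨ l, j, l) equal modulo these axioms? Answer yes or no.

Answer: yes — both canonical forms are d(d(d(j ∨ j ∨ l ∨ l, j ∨ l ∨ l, a) ∨ d(j ∨ l ∨ l, j ∨ l, j ∨ j ∨ j ∨ l), d(a, j ∨ j, j ∨ j ∨ j ∨ l) ∨ d(d(l, l, j), j ∨ l ∨ l ∨ l, d(l, l, l)) ∨ d(l, j, j) ∨ j ∨ l ∨ l ∨ l, d(d(j ∨ j, d(j, j, l), j ∨ l ∨ l), d(j ∨ j ∨ l ∨ l, a, a), d(j ∨ l ∨ l, j, l))) ∨ l ∨ l ∨ l, j, l)

Derivation:
Left:  d(l ∨ l ∨ d(d((l ∨ a) ∨ j ∨ l, l ∨ j, j ∨ j ∨ j ∨ l) ∨ d(l ∨ l ∨ j ∨ j, (l ∨ l) ∨ j, a), (j ∨ (l ∨ a)) ∨ d(l, a ∨ j, j) ∨ l ∨ d(a, j ∨ j, j ∨ (j ∨ (l ∨ j))) ∨ l ∨ d(d(l, l, j), (a ∨ l) ∨ (l ∨ l) ∨ j, d(l, l, l)), d(d(j ∨ j, d(j, j, l), l ∨ (l ∨ j)), d(l ∨ (l ∨ j) ∨ (a ∨ j), a, a), d(l ∨ l ∨ j, j, l))) ∨ l, j, l)
  Descend into:  l ∨ l ∨ d(d((l ∨ a) ∨ j ∨ l, l ∨ j, j ∨ j ∨ j ∨ l) ∨ d(l ∨ l ∨ j ∨ j, (l ∨ l) ∨ j, a), (j ∨ (l ∨ a)) ∨ d(l, a ∨ j, j) ∨ l ∨ d(a, j ∨ j, j ∨ (j ∨ (l ∨ j))) ∨ l ∨ d(d(l, l, j), (a ∨ l) ∨ (l ∨ l) ∨ j, d(l, l, l)), d(d(j ∨ j, d(j, j, l), l ∨ (l ∨ j)), d(l ∨ (l ∨ j) ∨ (a ∨ j), a, a), d(l ∨ l ∨ j, j, l))) ∨ l
  Inside:  d(d((l ∨ a) ∨ j ∨ l, l ∨ j, j ∨ j ∨ j ∨ l) ∨ d(l ∨ l ∨ j ∨ j, (l ∨ l) ∨ j, a), (j ∨ (l ∨ a)) ∨ d(l, a ∨ j, j) ∨ l ∨ d(a, j ∨ j, j ∨ (j ∨ (l ∨ j))) ∨ l ∨ d(d(l, l, j), (a ∨ l) ∨ (l ∨ l) ∨ j, d(l, l, l)), d(d(j ∨ j, d(j, j, l), l ∨ (l ∨ j)), d(l ∨ (l ∨ j) ∨ (a ∨ j), a, a), d(l ∨ l ∨ j, j, l)))  →  d(d(j ∨ j ∨ l ∨ l, j ∨ l ∨ l, a) ∨ d(j ∨ l ∨ l, j ∨ l, j ∨ j ∨ j ∨ l), d(a, j ∨ j, j ∨ j ∨ j ∨ l) ∨ d(d(l, l, j), j ∨ l ∨ l ∨ l, d(l, l, l)) ∨ d(l, j, j) ∨ j ∨ l ∨ l ∨ l, d(d(j ∨ j, d(j, j, l), j ∨ l ∨ l), d(j ∨ j ∨ l ∨ l, a, a), d(j ∨ l ∨ l, j, l)))
  Order the arguments:  d(d(j ∨ j ∨ l ∨ l, j ∨ l ∨ l, a) ∨ d(j ∨ l ∨ l, j ∨ l, j ∨ j ∨ j ∨ l), d(a, j ∨ j, j ∨ j ∨ j ∨ l) ∨ d(d(l, l, j), j ∨ l ∨ l ∨ l, d(l, l, l)) ∨ d(l, j, j) ∨ j ∨ l ∨ l ∨ l, d(d(j ∨ j, d(j, j, l), j ∨ l ∨ l), d(j ∨ j ∨ l ∨ l, a, a), d(j ∨ l ∨ l, j, l))) ∨ l ∨ l ∨ l
  Put back:  d(d(d(j ∨ j ∨ l ∨ l, j ∨ l ∨ l, a) ∨ d(j ∨ l ∨ l, j ∨ l, j ∨ j ∨ j ∨ l), d(a, j ∨ j, j ∨ j ∨ j ∨ l) ∨ d(d(l, l, j), j ∨ l ∨ l ∨ l, d(l, l, l)) ∨ d(l, j, j) ∨ j ∨ l ∨ l ∨ l, d(d(j ∨ j, d(j, j, l), j ∨ l ∨ l), d(j ∨ j ∨ l ∨ l, a, a), d(j ∨ l ∨ l, j, l))) ∨ l ∨ l ∨ l, j, l)
Right:  d((d(d(j ∨ l ∨ l, j ∨ l, j ∨ j ∨ j ∨ l) ∨ d(j ∨ l ∨ j ∨ l, l ∨ l ∨ j, a), d(l, j, j) ∨ (d(a, j ∨ (j ∨ a), (j ∨ (j ∨ j)) ∨ l) ∨ (l ∨ a)) ∨ l ∨ d(d(l, l ∨ a, j), (l ∨ a) ∨ j ∨ (a ∨ l) ∨ l, d(l, l, l)) ∨ l ∨ j, d(d(j ∨ j, d(j, j, l), l ∨ j ∨ l), d(l ∨ ((j ∨ j) ∨ l), a, a), d((l ∨ l) ∨ j, j, l))) ∨ l) ∨ l ∨ l, j, l)
  Work inside:  (d(d(j ∨ l ∨ l, j ∨ l, j ∨ j ∨ j ∨ l) ∨ d(j ∨ l ∨ j ∨ l, l ∨ l ∨ j, a), d(l, j, j) ∨ (d(a, j ∨ (j ∨ a), (j ∨ (j ∨ j)) ∨ l) ∨ (l ∨ a)) ∨ l ∨ d(d(l, l ∨ a, j), (l ∨ a) ∨ j ∨ (a ∨ l) ∨ l, d(l, l, l)) ∨ l ∨ j, d(d(j ∨ j, d(j, j, l), l ∨ j ∨ l), d(l ∨ ((j ∨ j) ∨ l), a, a), d((l ∨ l) ∨ j, j, l))) ∨ l) ∨ l ∨ l
  Flatten:  d(d(j ∨ l ∨ l, j ∨ l, j ∨ j ∨ j ∨ l) ∨ d(j ∨ l ∨ j ∨ l, l ∨ l ∨ j, a), d(l, j, j) ∨ (d(a, j ∨ (j ∨ a), (j ∨ (j ∨ j)) ∨ l) ∨ (l ∨ a)) ∨ l ∨ d(d(l, l ∨ a, j), (l ∨ a) ∨ j ∨ (a ∨ l) ∨ l, d(l, l, l)) ∨ l ∨ j, d(d(j ∨ j, d(j, j, l), l ∨ j ∨ l), d(l ∨ ((j ∨ j) ∨ l), a, a), d((l ∨ l) ∨ j, j, l))) ∨ l ∨ l ∨ l
  Inside:  d(d(j ∨ l ∨ l, j ∨ l, j ∨ j ∨ j ∨ l) ∨ d(j ∨ l ∨ j ∨ l, l ∨ l ∨ j, a), d(l, j, j) ∨ (d(a, j ∨ (j ∨ a), (j ∨ (j ∨ j)) ∨ l) ∨ (l ∨ a)) ∨ l ∨ d(d(l, l ∨ a, j), (l ∨ a) ∨ j ∨ (a ∨ l) ∨ l, d(l, l, l)) ∨ l ∨ j, d(d(j ∨ j, d(j, j, l), l ∨ j ∨ l), d(l ∨ ((j ∨ j) ∨ l), a, a), d((l ∨ l) ∨ j, j, l)))  →  d(d(j ∨ j ∨ l ∨ l, j ∨ l ∨ l, a) ∨ d(j ∨ l ∨ l, j ∨ l, j ∨ j ∨ j ∨ l), d(a, j ∨ j, j ∨ j ∨ j ∨ l) ∨ d(d(l, l, j), j ∨ l ∨ l ∨ l, d(l, l, l)) ∨ d(l, j, j) ∨ j ∨ l ∨ l ∨ l, d(d(j ∨ j, d(j, j, l), j ∨ l ∨ l), d(j ∨ j ∨ l ∨ l, a, a), d(j ∨ l ∨ l, j, l)))
  Order the arguments:  d(d(j ∨ j ∨ l ∨ l, j ∨ l ∨ l, a) ∨ d(j ∨ l ∨ l, j ∨ l, j ∨ j ∨ j ∨ l), d(a, j ∨ j, j ∨ j ∨ j ∨ l) ∨ d(d(l, l, j), j ∨ l ∨ l ∨ l, d(l, l, l)) ∨ d(l, j, j) ∨ j ∨ l ∨ l ∨ l, d(d(j ∨ j, d(j, j, l), j ∨ l ∨ l), d(j ∨ j ∨ l ∨ l, a, a), d(j ∨ l ∨ l, j, l))) ∨ l ∨ l ∨ l
  Reassemble:  d(d(d(j ∨ j ∨ l ∨ l, j ∨ l ∨ l, a) ∨ d(j ∨ l ∨ l, j ∨ l, j ∨ j ∨ j ∨ l), d(a, j ∨ j, j ∨ j ∨ j ∨ l) ∨ d(d(l, l, j), j ∨ l ∨ l ∨ l, d(l, l, l)) ∨ d(l, j, j) ∨ j ∨ l ∨ l ∨ l, d(d(j ∨ j, d(j, j, l), j ∨ l ∨ l), d(j ∨ j ∨ l ∨ l, a, a), d(j ∨ l ∨ l, j, l))) ∨ l ∨ l ∨ l, j, l)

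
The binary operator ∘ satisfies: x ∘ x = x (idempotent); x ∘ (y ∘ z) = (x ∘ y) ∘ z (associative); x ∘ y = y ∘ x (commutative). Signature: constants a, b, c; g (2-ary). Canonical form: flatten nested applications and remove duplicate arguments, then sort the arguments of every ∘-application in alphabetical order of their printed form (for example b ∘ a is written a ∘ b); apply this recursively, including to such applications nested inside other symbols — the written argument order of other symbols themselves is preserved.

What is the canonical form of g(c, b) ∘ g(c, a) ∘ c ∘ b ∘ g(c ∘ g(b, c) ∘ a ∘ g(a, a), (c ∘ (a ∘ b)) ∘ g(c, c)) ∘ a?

Simplify inside:  g(c ∘ g(b, c) ∘ a ∘ g(a, a), (c ∘ (a ∘ b)) ∘ g(c, c))  →  g(a ∘ c ∘ g(a, a) ∘ g(b, c), a ∘ b ∘ c ∘ g(c, c))
Sort arguments:  a ∘ b ∘ c ∘ g(a ∘ c ∘ g(a, a) ∘ g(b, c), a ∘ b ∘ c ∘ g(c, c)) ∘ g(c, a) ∘ g(c, b)

Answer: a ∘ b ∘ c ∘ g(a ∘ c ∘ g(a, a) ∘ g(b, c), a ∘ b ∘ c ∘ g(c, c)) ∘ g(c, a) ∘ g(c, b)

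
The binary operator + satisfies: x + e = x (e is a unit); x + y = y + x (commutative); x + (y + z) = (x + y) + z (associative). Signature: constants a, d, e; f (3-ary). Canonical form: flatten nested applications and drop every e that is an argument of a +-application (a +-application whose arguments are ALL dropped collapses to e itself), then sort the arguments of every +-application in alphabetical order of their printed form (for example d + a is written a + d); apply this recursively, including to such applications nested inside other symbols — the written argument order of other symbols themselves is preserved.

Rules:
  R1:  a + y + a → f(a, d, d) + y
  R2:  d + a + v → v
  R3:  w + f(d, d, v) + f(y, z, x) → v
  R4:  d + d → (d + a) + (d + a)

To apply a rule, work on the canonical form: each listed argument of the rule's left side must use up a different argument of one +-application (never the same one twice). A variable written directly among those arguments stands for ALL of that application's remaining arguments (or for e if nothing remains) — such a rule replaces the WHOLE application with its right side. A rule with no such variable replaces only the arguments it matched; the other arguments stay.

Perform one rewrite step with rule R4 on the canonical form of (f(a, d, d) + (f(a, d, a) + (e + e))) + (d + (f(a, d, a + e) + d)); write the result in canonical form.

Answer: a + a + d + d + f(a, d, a) + f(a, d, a) + f(a, d, d)

Derivation:
Canonical form:  d + d + f(a, d, a) + f(a, d, a) + f(a, d, d)
Apply R4:  consuming d, d
Giving:  a + a + d + d + f(a, d, a) + f(a, d, a) + f(a, d, d)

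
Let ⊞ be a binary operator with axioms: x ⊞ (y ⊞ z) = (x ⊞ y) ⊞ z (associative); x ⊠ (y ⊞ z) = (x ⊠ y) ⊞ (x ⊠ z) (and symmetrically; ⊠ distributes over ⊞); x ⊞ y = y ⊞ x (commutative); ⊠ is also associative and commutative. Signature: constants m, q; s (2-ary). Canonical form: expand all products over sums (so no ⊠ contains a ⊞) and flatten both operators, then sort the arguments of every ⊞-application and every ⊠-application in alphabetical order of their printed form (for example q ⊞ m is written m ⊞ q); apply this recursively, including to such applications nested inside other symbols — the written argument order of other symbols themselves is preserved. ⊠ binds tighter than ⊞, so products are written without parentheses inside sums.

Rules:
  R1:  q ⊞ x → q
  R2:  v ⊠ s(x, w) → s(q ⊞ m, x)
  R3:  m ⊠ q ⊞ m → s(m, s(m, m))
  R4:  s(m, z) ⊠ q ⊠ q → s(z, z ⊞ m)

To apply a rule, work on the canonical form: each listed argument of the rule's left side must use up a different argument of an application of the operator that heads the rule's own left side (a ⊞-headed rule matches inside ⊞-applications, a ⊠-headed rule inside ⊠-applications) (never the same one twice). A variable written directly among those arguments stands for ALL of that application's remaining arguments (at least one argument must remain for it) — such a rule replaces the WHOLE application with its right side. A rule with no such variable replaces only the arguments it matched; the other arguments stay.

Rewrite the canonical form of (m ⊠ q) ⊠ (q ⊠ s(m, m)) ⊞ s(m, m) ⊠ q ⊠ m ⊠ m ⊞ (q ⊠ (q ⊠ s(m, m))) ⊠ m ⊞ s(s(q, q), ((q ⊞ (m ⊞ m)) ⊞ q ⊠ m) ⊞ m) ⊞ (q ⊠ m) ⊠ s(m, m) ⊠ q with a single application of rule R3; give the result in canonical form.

Canonical form:  m ⊠ m ⊠ q ⊠ s(m, m) ⊞ m ⊠ q ⊠ q ⊠ s(m, m) ⊞ m ⊠ q ⊠ q ⊠ s(m, m) ⊞ m ⊠ q ⊠ q ⊠ s(m, m) ⊞ s(s(q, q), m ⊞ m ⊞ m ⊞ m ⊠ q ⊞ q)
R3 matches:  uses m, m ⊠ q
Giving:  m ⊠ m ⊠ q ⊠ s(m, m) ⊞ m ⊠ q ⊠ q ⊠ s(m, m) ⊞ m ⊠ q ⊠ q ⊠ s(m, m) ⊞ m ⊠ q ⊠ q ⊠ s(m, m) ⊞ s(s(q, q), m ⊞ m ⊞ q ⊞ s(m, s(m, m)))

Answer: m ⊠ m ⊠ q ⊠ s(m, m) ⊞ m ⊠ q ⊠ q ⊠ s(m, m) ⊞ m ⊠ q ⊠ q ⊠ s(m, m) ⊞ m ⊠ q ⊠ q ⊠ s(m, m) ⊞ s(s(q, q), m ⊞ m ⊞ q ⊞ s(m, s(m, m)))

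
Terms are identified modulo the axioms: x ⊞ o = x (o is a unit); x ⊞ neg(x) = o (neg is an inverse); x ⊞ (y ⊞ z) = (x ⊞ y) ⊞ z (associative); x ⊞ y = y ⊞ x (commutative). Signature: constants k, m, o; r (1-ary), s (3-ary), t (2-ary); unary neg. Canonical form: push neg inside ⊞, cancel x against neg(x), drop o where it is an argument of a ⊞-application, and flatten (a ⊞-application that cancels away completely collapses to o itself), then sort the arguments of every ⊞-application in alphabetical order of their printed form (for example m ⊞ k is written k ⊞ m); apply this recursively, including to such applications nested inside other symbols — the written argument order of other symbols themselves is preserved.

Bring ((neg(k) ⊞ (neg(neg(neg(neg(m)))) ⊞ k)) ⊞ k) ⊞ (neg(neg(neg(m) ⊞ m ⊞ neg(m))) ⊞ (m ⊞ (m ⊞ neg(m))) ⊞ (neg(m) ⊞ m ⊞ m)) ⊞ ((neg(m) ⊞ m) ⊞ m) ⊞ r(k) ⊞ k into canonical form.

Answer: k ⊞ k ⊞ m ⊞ m ⊞ m ⊞ r(k)

Derivation:
Push neg inside:  distribute neg over ⊞ and collapse double neg
Collect:  k ⊞ k ⊞ m ⊞ m ⊞ m ⊞ r(k)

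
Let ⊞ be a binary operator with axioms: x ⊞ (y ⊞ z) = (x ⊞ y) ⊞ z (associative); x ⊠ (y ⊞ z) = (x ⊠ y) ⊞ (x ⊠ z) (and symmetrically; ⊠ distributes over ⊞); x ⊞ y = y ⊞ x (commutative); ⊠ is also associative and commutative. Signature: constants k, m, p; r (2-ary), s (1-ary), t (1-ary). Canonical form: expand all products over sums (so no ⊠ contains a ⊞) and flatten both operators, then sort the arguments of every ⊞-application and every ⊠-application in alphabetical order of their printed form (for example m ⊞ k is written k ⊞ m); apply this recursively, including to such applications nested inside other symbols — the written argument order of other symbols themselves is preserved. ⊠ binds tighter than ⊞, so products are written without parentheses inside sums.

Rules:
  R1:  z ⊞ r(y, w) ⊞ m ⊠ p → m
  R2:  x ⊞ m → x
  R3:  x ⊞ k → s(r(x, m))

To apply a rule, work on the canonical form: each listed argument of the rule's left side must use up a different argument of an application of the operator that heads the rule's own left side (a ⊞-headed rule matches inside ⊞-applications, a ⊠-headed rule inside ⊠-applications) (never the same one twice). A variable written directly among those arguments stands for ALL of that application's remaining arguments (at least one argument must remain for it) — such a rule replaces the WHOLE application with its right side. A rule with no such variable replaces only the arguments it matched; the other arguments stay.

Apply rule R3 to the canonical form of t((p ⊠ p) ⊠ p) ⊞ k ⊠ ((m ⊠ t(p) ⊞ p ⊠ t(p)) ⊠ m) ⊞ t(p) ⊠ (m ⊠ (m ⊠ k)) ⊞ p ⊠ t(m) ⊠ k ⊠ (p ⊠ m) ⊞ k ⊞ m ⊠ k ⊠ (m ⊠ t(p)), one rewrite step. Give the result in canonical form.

Answer: s(r(k ⊠ m ⊠ m ⊠ t(p) ⊞ k ⊠ m ⊠ m ⊠ t(p) ⊞ k ⊠ m ⊠ m ⊠ t(p) ⊞ k ⊠ m ⊠ p ⊠ p ⊠ t(m) ⊞ k ⊠ m ⊠ p ⊠ t(p) ⊞ t(p ⊠ p ⊠ p), m))

Derivation:
Canonical form:  k ⊞ k ⊠ m ⊠ m ⊠ t(p) ⊞ k ⊠ m ⊠ m ⊠ t(p) ⊞ k ⊠ m ⊠ m ⊠ t(p) ⊞ k ⊠ m ⊠ p ⊠ p ⊠ t(m) ⊞ k ⊠ m ⊠ p ⊠ t(p) ⊞ t(p ⊠ p ⊠ p)
Match R3:  consume k;  x := k ⊠ m ⊠ m ⊠ t(p) ⊞ k ⊠ m ⊠ m ⊠ t(p) ⊞ k ⊠ m ⊠ m ⊠ t(p) ⊞ k ⊠ m ⊠ p ⊠ p ⊠ t(m) ⊞ k ⊠ m ⊠ p ⊠ t(p) ⊞ t(p ⊠ p ⊠ p)
The extension variable absorbs all remaining arguments, so the whole application is rewritten.
Result:  s(r(k ⊠ m ⊠ m ⊠ t(p) ⊞ k ⊠ m ⊠ m ⊠ t(p) ⊞ k ⊠ m ⊠ m ⊠ t(p) ⊞ k ⊠ m ⊠ p ⊠ p ⊠ t(m) ⊞ k ⊠ m ⊠ p ⊠ t(p) ⊞ t(p ⊠ p ⊠ p), m))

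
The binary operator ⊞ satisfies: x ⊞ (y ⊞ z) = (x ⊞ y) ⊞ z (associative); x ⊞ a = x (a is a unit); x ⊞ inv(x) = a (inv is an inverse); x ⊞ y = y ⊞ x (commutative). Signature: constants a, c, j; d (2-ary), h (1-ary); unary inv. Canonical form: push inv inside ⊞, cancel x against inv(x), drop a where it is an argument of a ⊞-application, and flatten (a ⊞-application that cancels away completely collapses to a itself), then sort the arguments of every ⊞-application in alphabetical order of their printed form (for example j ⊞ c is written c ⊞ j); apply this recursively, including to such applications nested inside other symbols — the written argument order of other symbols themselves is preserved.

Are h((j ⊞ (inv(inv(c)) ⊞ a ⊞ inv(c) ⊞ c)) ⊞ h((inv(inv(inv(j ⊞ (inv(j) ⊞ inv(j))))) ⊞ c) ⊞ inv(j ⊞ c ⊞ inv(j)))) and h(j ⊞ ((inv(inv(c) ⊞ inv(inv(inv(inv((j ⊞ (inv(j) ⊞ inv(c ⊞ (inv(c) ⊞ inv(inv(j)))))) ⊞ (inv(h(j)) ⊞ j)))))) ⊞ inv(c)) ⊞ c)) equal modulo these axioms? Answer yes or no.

Answer: yes — both canonical forms are h(c ⊞ h(j) ⊞ j)

Derivation:
Left:  h((j ⊞ (inv(inv(c)) ⊞ a ⊞ inv(c) ⊞ c)) ⊞ h((inv(inv(inv(j ⊞ (inv(j) ⊞ inv(j))))) ⊞ c) ⊞ inv(j ⊞ c ⊞ inv(j))))
  Descend into:  (j ⊞ (inv(inv(c)) ⊞ a ⊞ inv(c) ⊞ c)) ⊞ h((inv(inv(inv(j ⊞ (inv(j) ⊞ inv(j))))) ⊞ c) ⊞ inv(j ⊞ c ⊞ inv(j)))
  Push inv inside:  distribute inv over ⊞ and collapse double inv
  Combine occurrences:  j ⊞ c ⊞ h(j)
  Order the arguments:  c ⊞ h(j) ⊞ j
  Put back:  h(c ⊞ h(j) ⊞ j)
Right:  h(j ⊞ ((inv(inv(c) ⊞ inv(inv(inv(inv((j ⊞ (inv(j) ⊞ inv(c ⊞ (inv(c) ⊞ inv(inv(j)))))) ⊞ (inv(h(j)) ⊞ j)))))) ⊞ inv(c)) ⊞ c))
  Focus inside:  j ⊞ ((inv(inv(c) ⊞ inv(inv(inv(inv((j ⊞ (inv(j) ⊞ inv(c ⊞ (inv(c) ⊞ inv(inv(j)))))) ⊞ (inv(h(j)) ⊞ j)))))) ⊞ inv(c)) ⊞ c)
  Push inv inside:  distribute inv over ⊞ and collapse double inv
  Combine occurrences:  j ⊞ c ⊞ h(j)
  Sort:  c ⊞ h(j) ⊞ j
  Rebuild:  h(c ⊞ h(j) ⊞ j)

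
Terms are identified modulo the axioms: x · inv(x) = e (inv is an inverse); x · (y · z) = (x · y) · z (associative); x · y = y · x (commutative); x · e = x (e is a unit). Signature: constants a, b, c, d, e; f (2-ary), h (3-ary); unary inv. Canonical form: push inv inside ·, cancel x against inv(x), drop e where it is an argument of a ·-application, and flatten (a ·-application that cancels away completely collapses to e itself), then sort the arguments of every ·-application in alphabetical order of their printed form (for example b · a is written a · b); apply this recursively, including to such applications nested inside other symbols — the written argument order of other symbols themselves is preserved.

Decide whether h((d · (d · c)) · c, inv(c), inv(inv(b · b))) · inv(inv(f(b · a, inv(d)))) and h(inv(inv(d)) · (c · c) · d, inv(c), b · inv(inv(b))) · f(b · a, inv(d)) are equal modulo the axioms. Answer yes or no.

Answer: yes — both canonical forms are f(a · b, inv(d)) · h(c · c · d · d, inv(c), b · b)

Derivation:
Left:  h((d · (d · c)) · c, inv(c), inv(inv(b · b))) · inv(inv(f(b · a, inv(d))))
  Push inv inside:  distribute inv over · and collapse double inv
  Combine occurrences:  h(c · c · d · d, inv(c), b · b) · f(a · b, inv(d))
  Sort:  f(a · b, inv(d)) · h(c · c · d · d, inv(c), b · b)
Right:  h(inv(inv(d)) · (c · c) · d, inv(c), b · inv(inv(b))) · f(b · a, inv(d))
  Push inv inside:  distribute inv over · and collapse double inv
  Collect terms:  h(c · c · d · d, inv(c), b · b) · f(a · b, inv(d))
  Sort:  f(a · b, inv(d)) · h(c · c · d · d, inv(c), b · b)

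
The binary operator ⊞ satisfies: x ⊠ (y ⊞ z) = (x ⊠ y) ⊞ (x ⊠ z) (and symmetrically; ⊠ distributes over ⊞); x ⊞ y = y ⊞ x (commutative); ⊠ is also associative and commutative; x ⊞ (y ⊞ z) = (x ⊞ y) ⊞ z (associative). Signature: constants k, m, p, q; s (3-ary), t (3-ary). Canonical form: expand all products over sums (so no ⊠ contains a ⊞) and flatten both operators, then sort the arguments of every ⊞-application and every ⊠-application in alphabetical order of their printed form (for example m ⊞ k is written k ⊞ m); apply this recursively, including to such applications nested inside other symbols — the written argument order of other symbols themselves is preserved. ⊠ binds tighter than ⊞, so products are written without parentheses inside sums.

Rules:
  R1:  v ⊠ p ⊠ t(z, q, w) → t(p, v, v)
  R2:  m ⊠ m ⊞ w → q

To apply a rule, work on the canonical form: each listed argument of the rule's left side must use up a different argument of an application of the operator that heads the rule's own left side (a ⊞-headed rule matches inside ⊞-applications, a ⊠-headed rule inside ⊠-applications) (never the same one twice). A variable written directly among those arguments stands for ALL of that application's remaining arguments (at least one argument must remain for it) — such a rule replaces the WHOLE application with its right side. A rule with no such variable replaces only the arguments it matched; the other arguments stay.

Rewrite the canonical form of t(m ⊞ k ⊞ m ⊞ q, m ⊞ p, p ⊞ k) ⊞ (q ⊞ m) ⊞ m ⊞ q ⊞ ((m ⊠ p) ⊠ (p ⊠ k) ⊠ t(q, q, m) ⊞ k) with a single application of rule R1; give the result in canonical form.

Canonical form:  k ⊞ k ⊠ m ⊠ p ⊠ p ⊠ t(q, q, m) ⊞ m ⊞ m ⊞ q ⊞ q ⊞ t(k ⊞ m ⊞ m ⊞ q, m ⊞ p, k ⊞ p)
Apply R1:  consuming p, t(q, q, m);  v := k ⊠ m ⊠ p, w := m, z := q
The extension variable absorbs all remaining arguments, so the whole application is rewritten.
Result:  k ⊞ m ⊞ m ⊞ q ⊞ q ⊞ t(k ⊞ m ⊞ m ⊞ q, m ⊞ p, k ⊞ p) ⊞ t(p, k ⊠ m ⊠ p, k ⊠ m ⊠ p)

Answer: k ⊞ m ⊞ m ⊞ q ⊞ q ⊞ t(k ⊞ m ⊞ m ⊞ q, m ⊞ p, k ⊞ p) ⊞ t(p, k ⊠ m ⊠ p, k ⊠ m ⊠ p)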